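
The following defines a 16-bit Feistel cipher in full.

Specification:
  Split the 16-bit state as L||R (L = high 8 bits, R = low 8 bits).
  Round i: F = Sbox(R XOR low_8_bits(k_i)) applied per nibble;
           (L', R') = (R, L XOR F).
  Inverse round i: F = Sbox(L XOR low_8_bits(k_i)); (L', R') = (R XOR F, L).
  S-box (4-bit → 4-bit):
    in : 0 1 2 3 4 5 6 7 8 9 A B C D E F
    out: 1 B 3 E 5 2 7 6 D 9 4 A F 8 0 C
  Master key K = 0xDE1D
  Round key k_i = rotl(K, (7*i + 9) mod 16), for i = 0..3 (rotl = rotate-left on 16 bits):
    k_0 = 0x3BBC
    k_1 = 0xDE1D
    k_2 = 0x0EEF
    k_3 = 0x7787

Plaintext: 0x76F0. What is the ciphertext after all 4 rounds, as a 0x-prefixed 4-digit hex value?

s_0 = plaintext = 0x76F0
s_1 = Round(s_0, k_0) = 0xF029
s_2 = Round(s_1, k_1) = 0x2915
s_3 = Round(s_2, k_2) = 0x15ED
s_4 = Round(s_3, k_3) = 0xED61

0xED61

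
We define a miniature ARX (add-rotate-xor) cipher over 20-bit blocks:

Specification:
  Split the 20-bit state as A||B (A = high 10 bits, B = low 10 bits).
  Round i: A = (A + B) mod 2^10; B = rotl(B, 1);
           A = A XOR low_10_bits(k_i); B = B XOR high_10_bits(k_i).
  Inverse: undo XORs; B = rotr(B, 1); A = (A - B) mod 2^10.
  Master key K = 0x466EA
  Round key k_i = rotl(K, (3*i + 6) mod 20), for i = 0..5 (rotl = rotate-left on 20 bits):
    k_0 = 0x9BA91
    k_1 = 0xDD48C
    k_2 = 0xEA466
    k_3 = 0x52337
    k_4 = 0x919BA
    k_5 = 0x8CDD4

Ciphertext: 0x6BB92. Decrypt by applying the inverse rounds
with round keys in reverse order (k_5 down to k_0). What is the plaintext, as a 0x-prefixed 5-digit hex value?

s_0 = ciphertext = 0x6BB92
s_1 = InvRound(s_0, k_5) = 0x6AAD0
s_2 = InvRound(s_1, k_4) = 0xF144B
s_3 = InvRound(s_2, k_3) = 0x9C681
s_4 = InvRound(s_3, k_2) = 0x60C94
s_5 = InvRound(s_4, k_1) = 0x47FF0
s_6 = InvRound(s_5, k_0) = 0xAFCCF

0xAFCCF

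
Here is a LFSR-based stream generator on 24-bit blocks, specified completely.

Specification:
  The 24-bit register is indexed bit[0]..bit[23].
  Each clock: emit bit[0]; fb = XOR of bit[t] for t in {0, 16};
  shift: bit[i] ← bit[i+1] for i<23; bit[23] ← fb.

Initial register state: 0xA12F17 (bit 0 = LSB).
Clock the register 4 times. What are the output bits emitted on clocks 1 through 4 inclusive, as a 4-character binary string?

reg_0 = 0xA12F17
clock 1: out=1, reg = 0x50978B
clock 2: out=1, reg = 0xA84BC5
clock 3: out=1, reg = 0xD425E2
clock 4: out=0, reg = 0x6A12F1

1110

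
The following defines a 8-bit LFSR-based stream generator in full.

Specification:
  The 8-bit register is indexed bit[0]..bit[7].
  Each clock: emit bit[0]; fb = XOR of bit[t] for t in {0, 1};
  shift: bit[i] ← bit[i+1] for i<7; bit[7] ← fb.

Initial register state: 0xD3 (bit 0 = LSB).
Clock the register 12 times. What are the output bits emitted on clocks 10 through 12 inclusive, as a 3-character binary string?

reg_0 = 0xD3
clock 1: out=1, reg = 0x69
clock 2: out=1, reg = 0xB4
clock 3: out=0, reg = 0x5A
clock 4: out=0, reg = 0xAD
clock 5: out=1, reg = 0xD6
clock 6: out=0, reg = 0xEB
clock 7: out=1, reg = 0x75
clock 8: out=1, reg = 0xBA
clock 9: out=0, reg = 0xDD
clock 10: out=1, reg = 0xEE
clock 11: out=0, reg = 0xF7
clock 12: out=1, reg = 0x7B

101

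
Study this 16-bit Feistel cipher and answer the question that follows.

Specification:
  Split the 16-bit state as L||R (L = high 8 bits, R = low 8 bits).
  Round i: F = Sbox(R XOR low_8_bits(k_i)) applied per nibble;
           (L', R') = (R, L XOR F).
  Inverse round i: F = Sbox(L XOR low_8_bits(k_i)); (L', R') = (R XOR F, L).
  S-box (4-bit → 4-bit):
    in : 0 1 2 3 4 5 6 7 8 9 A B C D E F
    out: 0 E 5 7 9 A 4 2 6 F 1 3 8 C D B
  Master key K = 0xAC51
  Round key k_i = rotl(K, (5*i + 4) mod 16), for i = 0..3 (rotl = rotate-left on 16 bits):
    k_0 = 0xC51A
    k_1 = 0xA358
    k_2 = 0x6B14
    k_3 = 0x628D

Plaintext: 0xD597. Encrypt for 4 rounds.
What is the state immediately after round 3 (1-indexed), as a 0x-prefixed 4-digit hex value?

s_0 = plaintext = 0xD597
s_1 = Round(s_0, k_0) = 0x97B9
s_2 = Round(s_1, k_1) = 0xB949
s_3 = Round(s_2, k_2) = 0x4915
s_4 = Round(s_3, k_3) = 0x15BF

0x4915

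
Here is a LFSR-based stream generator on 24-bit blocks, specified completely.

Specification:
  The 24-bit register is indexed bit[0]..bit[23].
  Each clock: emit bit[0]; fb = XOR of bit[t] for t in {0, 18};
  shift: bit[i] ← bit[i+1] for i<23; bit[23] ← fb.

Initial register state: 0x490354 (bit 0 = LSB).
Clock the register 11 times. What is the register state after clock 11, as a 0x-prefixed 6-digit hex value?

reg_0 = 0x490354
clock 1: out=0, reg = 0x2481AA
clock 2: out=0, reg = 0x9240D5
clock 3: out=1, reg = 0xC9206A
clock 4: out=0, reg = 0x649035
clock 5: out=1, reg = 0x32481A
clock 6: out=0, reg = 0x19240D
clock 7: out=1, reg = 0x8C9206
clock 8: out=0, reg = 0xC64903
clock 9: out=1, reg = 0x632481
clock 10: out=1, reg = 0xB19240
clock 11: out=0, reg = 0x58C920

0x58C920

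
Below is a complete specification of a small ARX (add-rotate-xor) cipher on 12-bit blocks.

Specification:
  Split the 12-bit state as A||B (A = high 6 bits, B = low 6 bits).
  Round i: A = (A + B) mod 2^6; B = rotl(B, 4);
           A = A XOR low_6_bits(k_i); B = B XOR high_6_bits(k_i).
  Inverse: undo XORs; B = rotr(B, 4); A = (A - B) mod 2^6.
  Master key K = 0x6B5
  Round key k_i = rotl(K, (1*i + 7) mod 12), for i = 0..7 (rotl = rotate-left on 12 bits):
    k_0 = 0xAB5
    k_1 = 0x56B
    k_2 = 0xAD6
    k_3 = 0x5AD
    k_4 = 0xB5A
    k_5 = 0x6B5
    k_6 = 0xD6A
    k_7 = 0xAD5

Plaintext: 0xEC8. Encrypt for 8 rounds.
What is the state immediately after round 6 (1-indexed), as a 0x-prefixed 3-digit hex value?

s_0 = plaintext = 0xEC8
s_1 = Round(s_0, k_0) = 0xDA8
s_2 = Round(s_1, k_1) = 0xD5F
s_3 = Round(s_2, k_2) = 0x09C
s_4 = Round(s_3, k_3) = 0xCD1
s_5 = Round(s_4, k_4) = 0x7B9
s_6 = Round(s_5, k_5) = 0x884
s_7 = Round(s_6, k_6) = 0x334
s_8 = Round(s_7, k_7) = 0x566

0x884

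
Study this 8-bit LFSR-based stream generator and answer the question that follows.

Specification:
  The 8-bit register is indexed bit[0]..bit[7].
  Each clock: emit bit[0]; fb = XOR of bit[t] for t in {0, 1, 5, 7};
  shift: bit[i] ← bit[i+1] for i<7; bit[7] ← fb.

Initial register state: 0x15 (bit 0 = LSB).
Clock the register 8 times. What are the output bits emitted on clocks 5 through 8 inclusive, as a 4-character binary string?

reg_0 = 0x15
clock 1: out=1, reg = 0x8A
clock 2: out=0, reg = 0x45
clock 3: out=1, reg = 0xA2
clock 4: out=0, reg = 0xD1
clock 5: out=1, reg = 0x68
clock 6: out=0, reg = 0xB4
clock 7: out=0, reg = 0x5A
clock 8: out=0, reg = 0xAD

1000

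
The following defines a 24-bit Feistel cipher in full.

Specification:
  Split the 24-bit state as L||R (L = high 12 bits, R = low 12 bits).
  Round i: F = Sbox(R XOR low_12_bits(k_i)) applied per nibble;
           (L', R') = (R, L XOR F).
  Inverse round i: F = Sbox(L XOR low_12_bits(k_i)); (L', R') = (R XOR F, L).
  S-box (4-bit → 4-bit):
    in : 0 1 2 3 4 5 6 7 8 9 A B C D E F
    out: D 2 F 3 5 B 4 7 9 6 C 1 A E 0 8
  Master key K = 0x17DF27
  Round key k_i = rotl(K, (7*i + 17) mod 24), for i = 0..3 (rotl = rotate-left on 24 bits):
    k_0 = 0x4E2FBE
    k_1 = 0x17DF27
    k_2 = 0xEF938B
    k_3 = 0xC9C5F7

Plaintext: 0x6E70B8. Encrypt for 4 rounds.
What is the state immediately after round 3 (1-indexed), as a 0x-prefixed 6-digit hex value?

0x29DC17

s_0 = plaintext = 0x6E70B8
s_1 = Round(s_0, k_0) = 0x0B8E33
s_2 = Round(s_1, k_1) = 0xE3329D
s_3 = Round(s_2, k_2) = 0x29DC17
s_4 = Round(s_3, k_3) = 0xC17490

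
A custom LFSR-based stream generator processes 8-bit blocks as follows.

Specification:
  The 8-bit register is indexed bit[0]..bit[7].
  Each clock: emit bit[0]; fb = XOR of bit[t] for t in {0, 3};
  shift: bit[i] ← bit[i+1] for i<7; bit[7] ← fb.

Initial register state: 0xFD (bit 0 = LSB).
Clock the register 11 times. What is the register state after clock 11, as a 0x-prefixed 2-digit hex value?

0xD4

reg_0 = 0xFD
clock 1: out=1, reg = 0x7E
clock 2: out=0, reg = 0xBF
clock 3: out=1, reg = 0x5F
clock 4: out=1, reg = 0x2F
clock 5: out=1, reg = 0x17
clock 6: out=1, reg = 0x8B
clock 7: out=1, reg = 0x45
clock 8: out=1, reg = 0xA2
clock 9: out=0, reg = 0x51
clock 10: out=1, reg = 0xA8
clock 11: out=0, reg = 0xD4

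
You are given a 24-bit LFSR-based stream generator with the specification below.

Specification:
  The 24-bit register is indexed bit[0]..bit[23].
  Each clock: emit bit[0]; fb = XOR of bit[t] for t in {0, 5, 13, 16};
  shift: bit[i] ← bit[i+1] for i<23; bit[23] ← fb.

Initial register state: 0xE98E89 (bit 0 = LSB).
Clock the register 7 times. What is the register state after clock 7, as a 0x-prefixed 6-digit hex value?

0xB1D31D

reg_0 = 0xE98E89
clock 1: out=1, reg = 0x74C744
clock 2: out=0, reg = 0x3A63A2
clock 3: out=0, reg = 0x1D31D1
clock 4: out=1, reg = 0x8E98E8
clock 5: out=0, reg = 0xC74C74
clock 6: out=0, reg = 0x63A63A
clock 7: out=0, reg = 0xB1D31D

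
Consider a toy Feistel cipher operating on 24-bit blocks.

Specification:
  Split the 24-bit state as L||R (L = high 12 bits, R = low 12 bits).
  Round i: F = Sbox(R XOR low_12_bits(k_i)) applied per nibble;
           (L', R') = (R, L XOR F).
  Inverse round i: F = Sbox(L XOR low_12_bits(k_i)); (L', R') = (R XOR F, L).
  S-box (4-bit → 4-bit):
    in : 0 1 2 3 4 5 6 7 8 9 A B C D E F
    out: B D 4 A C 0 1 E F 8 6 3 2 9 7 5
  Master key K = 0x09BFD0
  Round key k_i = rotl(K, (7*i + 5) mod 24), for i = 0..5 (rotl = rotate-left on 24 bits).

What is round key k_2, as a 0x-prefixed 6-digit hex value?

0x804DFE

K = 0x09BFD0
k_0 = rotl(K, (7*0+5) mod 24) = rotl(K, 5) = 0x37FA01
k_1 = rotl(K, (7*1+5) mod 24) = rotl(K, 12) = 0xFD009B
k_2 = rotl(K, (7*2+5) mod 24) = rotl(K, 19) = 0x804DFE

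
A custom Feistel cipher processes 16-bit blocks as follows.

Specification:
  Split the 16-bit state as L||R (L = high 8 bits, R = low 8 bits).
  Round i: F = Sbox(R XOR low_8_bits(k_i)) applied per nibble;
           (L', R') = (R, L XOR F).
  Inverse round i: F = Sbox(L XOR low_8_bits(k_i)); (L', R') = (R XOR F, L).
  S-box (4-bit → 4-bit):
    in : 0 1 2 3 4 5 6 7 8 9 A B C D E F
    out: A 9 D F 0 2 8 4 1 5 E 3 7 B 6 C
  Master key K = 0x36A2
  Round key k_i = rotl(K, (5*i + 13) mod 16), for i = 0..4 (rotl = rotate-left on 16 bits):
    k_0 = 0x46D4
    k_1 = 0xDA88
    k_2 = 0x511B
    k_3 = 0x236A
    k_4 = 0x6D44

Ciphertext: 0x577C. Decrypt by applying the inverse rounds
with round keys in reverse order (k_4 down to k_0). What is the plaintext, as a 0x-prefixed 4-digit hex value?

0x9C44

s_0 = ciphertext = 0x577C
s_1 = InvRound(s_0, k_4) = 0xE357
s_2 = InvRound(s_1, k_3) = 0x42E3
s_3 = InvRound(s_2, k_2) = 0xC642
s_4 = InvRound(s_3, k_1) = 0x44C6
s_5 = InvRound(s_4, k_0) = 0x9C44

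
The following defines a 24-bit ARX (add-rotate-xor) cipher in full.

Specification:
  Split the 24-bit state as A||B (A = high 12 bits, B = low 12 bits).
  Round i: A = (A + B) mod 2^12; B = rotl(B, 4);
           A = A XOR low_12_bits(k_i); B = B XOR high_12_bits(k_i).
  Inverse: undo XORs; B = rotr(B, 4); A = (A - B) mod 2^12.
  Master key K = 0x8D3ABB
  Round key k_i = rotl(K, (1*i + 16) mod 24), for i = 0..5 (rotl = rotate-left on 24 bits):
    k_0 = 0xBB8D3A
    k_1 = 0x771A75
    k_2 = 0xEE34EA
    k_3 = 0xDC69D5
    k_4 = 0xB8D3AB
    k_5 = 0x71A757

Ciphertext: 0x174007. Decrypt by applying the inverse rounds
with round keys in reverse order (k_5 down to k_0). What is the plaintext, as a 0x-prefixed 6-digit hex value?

s_0 = ciphertext = 0x174007
s_1 = InvRound(s_0, k_5) = 0x8B2D71
s_2 = InvRound(s_1, k_4) = 0xEAAC6F
s_3 = InvRound(s_2, k_3) = 0xE6591A
s_4 = InvRound(s_3, k_2) = 0x11097F
s_5 = InvRound(s_4, k_1) = 0xC85EE0
s_6 = InvRound(s_5, k_0) = 0x96A855

0x96A855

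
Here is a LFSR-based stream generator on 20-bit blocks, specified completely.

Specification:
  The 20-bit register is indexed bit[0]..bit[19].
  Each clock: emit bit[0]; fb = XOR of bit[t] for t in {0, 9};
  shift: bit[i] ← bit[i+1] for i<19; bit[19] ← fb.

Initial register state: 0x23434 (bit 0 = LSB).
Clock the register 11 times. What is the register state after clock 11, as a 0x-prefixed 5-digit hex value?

0xA5C46

reg_0 = 0x23434
clock 1: out=0, reg = 0x11A1A
clock 2: out=0, reg = 0x88D0D
clock 3: out=1, reg = 0xC4686
clock 4: out=0, reg = 0xE2343
clock 5: out=1, reg = 0x711A1
clock 6: out=1, reg = 0xB88D0
clock 7: out=0, reg = 0x5C468
clock 8: out=0, reg = 0x2E234
clock 9: out=0, reg = 0x9711A
clock 10: out=0, reg = 0x4B88D
clock 11: out=1, reg = 0xA5C46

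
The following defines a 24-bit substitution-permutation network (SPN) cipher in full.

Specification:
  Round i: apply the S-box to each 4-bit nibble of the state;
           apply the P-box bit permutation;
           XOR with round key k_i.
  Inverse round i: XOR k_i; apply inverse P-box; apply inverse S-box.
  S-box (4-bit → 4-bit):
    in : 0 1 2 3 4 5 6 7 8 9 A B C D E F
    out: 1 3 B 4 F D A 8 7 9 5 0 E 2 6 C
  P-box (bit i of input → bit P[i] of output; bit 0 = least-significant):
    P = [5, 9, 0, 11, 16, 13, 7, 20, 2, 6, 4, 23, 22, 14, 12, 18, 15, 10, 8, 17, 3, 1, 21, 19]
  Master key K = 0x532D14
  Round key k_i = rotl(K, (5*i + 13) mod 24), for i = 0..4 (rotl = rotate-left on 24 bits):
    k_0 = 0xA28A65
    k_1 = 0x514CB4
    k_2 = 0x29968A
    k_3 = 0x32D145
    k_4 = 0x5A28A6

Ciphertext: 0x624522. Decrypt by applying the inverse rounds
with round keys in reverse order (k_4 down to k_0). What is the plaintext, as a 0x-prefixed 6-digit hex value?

0xC92CDC

s_0 = ciphertext = 0x624522
s_1 = InvRound(s_0, k_4) = 0xFED0C7
s_2 = InvRound(s_1, k_3) = 0x63973B
s_3 = InvRound(s_2, k_2) = 0x7F033A
s_4 = InvRound(s_3, k_1) = 0x4C6036
s_5 = InvRound(s_4, k_0) = 0xC92CDC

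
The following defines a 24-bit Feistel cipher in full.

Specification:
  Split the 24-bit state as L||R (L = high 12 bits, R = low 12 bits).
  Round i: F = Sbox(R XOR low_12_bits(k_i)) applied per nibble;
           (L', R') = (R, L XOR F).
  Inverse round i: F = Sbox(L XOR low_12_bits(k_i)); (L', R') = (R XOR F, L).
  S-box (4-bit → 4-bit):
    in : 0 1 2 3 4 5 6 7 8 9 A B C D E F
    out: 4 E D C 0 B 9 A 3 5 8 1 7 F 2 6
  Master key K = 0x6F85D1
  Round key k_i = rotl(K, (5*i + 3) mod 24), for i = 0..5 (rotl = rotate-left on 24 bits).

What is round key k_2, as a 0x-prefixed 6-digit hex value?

0xBA2DF0

K = 0x6F85D1
k_0 = rotl(K, (5*0+3) mod 24) = rotl(K, 3) = 0x7C2E8B
k_1 = rotl(K, (5*1+3) mod 24) = rotl(K, 8) = 0x85D16F
k_2 = rotl(K, (5*2+3) mod 24) = rotl(K, 13) = 0xBA2DF0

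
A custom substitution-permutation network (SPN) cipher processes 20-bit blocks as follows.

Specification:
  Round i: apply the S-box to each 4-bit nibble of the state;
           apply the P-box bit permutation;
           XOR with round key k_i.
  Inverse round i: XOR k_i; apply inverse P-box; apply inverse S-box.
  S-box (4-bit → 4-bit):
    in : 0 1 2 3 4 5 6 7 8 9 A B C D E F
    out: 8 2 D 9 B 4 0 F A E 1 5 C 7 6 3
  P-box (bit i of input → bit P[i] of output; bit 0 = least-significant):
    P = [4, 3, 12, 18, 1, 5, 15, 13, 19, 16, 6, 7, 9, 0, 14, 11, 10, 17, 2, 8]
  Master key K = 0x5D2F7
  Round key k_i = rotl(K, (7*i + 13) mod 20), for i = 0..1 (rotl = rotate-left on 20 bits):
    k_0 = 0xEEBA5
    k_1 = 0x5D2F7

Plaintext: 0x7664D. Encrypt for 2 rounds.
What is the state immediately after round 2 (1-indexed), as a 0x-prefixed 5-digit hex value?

s_0 = plaintext = 0x7664D
s_1 = Round(s_0, k_0) = 0xCDE9B
s_2 = Round(s_1, k_1) = 0x42182

0x42182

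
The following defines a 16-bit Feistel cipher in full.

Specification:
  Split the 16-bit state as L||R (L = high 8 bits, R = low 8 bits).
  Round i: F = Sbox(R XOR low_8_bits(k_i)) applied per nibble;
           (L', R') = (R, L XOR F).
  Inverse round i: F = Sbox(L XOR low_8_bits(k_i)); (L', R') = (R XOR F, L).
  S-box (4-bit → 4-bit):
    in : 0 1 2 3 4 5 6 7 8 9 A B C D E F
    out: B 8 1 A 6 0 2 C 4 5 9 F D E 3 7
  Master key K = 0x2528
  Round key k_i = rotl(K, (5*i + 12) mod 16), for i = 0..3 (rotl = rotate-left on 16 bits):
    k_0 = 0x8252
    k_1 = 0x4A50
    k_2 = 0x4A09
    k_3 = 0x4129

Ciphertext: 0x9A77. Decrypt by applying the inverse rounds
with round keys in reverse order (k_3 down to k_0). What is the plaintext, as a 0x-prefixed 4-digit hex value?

s_0 = ciphertext = 0x9A77
s_1 = InvRound(s_0, k_3) = 0x8D9A
s_2 = InvRound(s_1, k_2) = 0xDC8D
s_3 = InvRound(s_2, k_1) = 0xC0DC
s_4 = InvRound(s_3, k_0) = 0x8DC0

0x8DC0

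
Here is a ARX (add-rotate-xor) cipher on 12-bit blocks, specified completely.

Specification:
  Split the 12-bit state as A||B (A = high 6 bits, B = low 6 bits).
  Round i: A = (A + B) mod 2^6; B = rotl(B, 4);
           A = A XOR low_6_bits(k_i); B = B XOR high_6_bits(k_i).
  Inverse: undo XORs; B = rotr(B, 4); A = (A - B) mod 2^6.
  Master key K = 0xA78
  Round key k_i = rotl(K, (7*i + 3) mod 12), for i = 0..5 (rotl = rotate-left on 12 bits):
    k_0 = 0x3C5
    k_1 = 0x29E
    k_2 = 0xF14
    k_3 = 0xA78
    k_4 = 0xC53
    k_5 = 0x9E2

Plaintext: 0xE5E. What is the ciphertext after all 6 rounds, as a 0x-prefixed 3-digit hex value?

0x8E1

s_0 = plaintext = 0xE5E
s_1 = Round(s_0, k_0) = 0x4A8
s_2 = Round(s_1, k_1) = 0x900
s_3 = Round(s_2, k_2) = 0xC3C
s_4 = Round(s_3, k_3) = 0x526
s_5 = Round(s_4, k_4) = 0xA58
s_6 = Round(s_5, k_5) = 0x8E1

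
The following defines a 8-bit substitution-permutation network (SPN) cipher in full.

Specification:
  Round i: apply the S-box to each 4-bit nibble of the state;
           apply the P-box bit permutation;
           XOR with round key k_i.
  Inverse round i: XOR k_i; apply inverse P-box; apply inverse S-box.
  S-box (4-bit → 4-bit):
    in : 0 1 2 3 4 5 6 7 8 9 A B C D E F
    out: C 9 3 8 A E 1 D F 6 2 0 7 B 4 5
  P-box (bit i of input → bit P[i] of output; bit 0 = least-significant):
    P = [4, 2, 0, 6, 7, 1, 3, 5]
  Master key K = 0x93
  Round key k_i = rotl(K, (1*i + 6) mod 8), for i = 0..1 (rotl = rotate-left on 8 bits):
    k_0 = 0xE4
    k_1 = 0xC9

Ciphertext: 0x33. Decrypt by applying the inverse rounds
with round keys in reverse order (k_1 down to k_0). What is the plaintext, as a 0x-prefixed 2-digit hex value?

s_0 = ciphertext = 0x33
s_1 = InvRound(s_0, k_1) = 0x81
s_2 = InvRound(s_1, k_0) = 0x35

0x35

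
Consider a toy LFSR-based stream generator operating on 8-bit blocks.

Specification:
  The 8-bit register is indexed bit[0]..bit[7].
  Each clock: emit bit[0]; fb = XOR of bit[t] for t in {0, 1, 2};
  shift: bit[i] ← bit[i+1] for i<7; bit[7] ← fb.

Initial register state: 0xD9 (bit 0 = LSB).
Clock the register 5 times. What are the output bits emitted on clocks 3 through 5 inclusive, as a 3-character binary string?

reg_0 = 0xD9
clock 1: out=1, reg = 0xEC
clock 2: out=0, reg = 0xF6
clock 3: out=0, reg = 0x7B
clock 4: out=1, reg = 0x3D
clock 5: out=1, reg = 0x1E

011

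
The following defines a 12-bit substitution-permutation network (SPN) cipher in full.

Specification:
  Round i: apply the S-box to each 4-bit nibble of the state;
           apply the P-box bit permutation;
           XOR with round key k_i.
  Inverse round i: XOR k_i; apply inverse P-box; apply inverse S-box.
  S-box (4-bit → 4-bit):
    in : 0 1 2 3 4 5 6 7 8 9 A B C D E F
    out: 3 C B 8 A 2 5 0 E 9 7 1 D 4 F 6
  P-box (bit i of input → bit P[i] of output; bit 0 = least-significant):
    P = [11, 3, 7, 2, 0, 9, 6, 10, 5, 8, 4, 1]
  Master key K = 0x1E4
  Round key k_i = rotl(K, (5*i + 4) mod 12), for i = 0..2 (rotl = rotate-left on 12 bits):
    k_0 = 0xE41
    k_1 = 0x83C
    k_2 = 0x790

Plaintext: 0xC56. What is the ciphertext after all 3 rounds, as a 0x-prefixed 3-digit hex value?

0xF38

s_0 = plaintext = 0xC56
s_1 = Round(s_0, k_0) = 0x4F3
s_2 = Round(s_1, k_1) = 0xB7A
s_3 = Round(s_2, k_2) = 0xF38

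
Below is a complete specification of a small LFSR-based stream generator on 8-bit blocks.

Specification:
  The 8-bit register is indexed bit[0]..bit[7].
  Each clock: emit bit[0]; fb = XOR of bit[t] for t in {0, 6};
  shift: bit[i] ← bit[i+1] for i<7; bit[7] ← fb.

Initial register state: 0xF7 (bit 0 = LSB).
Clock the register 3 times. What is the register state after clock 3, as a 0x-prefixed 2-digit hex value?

0x9E

reg_0 = 0xF7
clock 1: out=1, reg = 0x7B
clock 2: out=1, reg = 0x3D
clock 3: out=1, reg = 0x9E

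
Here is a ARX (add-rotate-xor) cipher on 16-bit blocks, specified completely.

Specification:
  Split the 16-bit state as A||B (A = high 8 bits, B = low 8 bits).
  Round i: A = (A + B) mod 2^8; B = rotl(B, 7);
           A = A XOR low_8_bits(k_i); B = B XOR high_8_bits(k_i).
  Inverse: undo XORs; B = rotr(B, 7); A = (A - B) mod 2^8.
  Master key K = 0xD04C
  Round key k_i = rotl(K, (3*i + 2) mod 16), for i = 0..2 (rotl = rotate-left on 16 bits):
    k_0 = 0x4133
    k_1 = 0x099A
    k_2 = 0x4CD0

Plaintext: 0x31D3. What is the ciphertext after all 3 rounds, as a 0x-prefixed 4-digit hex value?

s_0 = plaintext = 0x31D3
s_1 = Round(s_0, k_0) = 0x37A8
s_2 = Round(s_1, k_1) = 0x455D
s_3 = Round(s_2, k_2) = 0x72E2

0x72E2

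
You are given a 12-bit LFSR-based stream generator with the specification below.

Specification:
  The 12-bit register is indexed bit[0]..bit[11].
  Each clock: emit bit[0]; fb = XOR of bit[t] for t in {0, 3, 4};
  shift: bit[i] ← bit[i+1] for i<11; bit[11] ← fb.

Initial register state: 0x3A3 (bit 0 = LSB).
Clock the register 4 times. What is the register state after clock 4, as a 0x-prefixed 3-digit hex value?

reg_0 = 0x3A3
clock 1: out=1, reg = 0x9D1
clock 2: out=1, reg = 0x4E8
clock 3: out=0, reg = 0xA74
clock 4: out=0, reg = 0xD3A

0xD3A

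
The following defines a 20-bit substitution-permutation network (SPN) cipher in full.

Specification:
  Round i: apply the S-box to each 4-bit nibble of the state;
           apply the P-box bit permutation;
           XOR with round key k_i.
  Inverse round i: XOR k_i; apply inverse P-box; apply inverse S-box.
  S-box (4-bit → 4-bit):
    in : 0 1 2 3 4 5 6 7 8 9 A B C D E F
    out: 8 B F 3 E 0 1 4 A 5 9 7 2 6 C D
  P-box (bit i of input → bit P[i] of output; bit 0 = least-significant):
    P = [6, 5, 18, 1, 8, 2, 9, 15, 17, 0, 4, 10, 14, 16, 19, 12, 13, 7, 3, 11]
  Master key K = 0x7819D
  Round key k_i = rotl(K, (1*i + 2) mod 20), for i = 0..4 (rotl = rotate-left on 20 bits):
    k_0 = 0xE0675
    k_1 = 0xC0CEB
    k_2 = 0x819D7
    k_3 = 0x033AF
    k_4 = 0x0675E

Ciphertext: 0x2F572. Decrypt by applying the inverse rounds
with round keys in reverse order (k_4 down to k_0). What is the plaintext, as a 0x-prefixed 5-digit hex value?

s_0 = ciphertext = 0x2F572
s_1 = InvRound(s_0, k_4) = 0x7064C
s_2 = InvRound(s_1, k_3) = 0x38162
s_3 = InvRound(s_2, k_2) = 0x84B8C
s_4 = InvRound(s_3, k_1) = 0x568B2
s_5 = InvRound(s_4, k_0) = 0x1B1DA

0x1B1DA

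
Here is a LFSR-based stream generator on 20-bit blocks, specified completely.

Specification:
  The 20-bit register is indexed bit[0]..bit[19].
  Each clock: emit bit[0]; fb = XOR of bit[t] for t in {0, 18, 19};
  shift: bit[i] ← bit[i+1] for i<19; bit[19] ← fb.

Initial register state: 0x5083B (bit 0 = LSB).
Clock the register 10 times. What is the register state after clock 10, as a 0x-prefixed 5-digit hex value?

reg_0 = 0x5083B
clock 1: out=1, reg = 0x2841D
clock 2: out=1, reg = 0x9420E
clock 3: out=0, reg = 0xCA107
clock 4: out=1, reg = 0xE5083
clock 5: out=1, reg = 0xF2841
clock 6: out=1, reg = 0xF9420
clock 7: out=0, reg = 0x7CA10
clock 8: out=0, reg = 0xBE508
clock 9: out=0, reg = 0xDF284
clock 10: out=0, reg = 0x6F942

0x6F942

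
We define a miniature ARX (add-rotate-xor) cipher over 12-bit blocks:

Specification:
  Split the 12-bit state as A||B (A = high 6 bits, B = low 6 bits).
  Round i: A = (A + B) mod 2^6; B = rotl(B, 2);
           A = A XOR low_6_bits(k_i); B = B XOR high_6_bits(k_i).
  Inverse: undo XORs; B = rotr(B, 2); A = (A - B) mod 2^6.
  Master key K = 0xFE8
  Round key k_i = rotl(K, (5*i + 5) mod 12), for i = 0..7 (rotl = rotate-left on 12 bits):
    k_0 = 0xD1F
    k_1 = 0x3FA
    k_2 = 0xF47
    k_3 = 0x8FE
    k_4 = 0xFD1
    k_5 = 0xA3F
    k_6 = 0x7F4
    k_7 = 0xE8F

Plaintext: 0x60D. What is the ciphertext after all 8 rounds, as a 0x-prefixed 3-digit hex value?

0x86C

s_0 = plaintext = 0x60D
s_1 = Round(s_0, k_0) = 0xE80
s_2 = Round(s_1, k_1) = 0x00F
s_3 = Round(s_2, k_2) = 0x201
s_4 = Round(s_3, k_3) = 0xDE7
s_5 = Round(s_4, k_4) = 0x3E1
s_6 = Round(s_5, k_5) = 0x3EE
s_7 = Round(s_6, k_6) = 0x265
s_8 = Round(s_7, k_7) = 0x86C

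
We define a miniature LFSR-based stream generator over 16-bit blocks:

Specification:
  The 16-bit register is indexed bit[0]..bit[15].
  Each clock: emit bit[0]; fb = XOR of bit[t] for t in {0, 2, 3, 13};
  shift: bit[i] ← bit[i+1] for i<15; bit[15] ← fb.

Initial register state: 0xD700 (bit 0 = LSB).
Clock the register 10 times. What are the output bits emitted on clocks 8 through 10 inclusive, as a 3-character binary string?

reg_0 = 0xD700
clock 1: out=0, reg = 0x6B80
clock 2: out=0, reg = 0xB5C0
clock 3: out=0, reg = 0xDAE0
clock 4: out=0, reg = 0x6D70
clock 5: out=0, reg = 0xB6B8
clock 6: out=0, reg = 0x5B5C
clock 7: out=0, reg = 0x2DAE
clock 8: out=0, reg = 0x96D7
clock 9: out=1, reg = 0x4B6B
clock 10: out=1, reg = 0x25B5

011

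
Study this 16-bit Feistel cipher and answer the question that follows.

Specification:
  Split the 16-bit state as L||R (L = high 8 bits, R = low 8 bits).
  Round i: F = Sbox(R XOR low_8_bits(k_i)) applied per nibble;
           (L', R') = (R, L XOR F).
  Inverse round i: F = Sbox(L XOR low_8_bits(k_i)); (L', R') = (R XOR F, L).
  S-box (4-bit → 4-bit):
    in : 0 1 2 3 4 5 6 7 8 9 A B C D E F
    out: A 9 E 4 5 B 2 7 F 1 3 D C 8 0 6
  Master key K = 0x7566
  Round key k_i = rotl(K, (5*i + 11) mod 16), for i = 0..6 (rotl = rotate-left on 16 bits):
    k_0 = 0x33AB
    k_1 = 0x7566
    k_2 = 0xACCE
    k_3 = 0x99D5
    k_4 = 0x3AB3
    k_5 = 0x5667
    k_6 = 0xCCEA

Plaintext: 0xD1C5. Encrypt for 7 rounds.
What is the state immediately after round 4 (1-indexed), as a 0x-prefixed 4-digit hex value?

0x6D0D

s_0 = plaintext = 0xD1C5
s_1 = Round(s_0, k_0) = 0xC5F1
s_2 = Round(s_1, k_1) = 0xF1D2
s_3 = Round(s_2, k_2) = 0xD26D
s_4 = Round(s_3, k_3) = 0x6D0D
s_5 = Round(s_4, k_4) = 0x0DBD
s_6 = Round(s_5, k_5) = 0xBD8E
s_7 = Round(s_6, k_6) = 0x8E98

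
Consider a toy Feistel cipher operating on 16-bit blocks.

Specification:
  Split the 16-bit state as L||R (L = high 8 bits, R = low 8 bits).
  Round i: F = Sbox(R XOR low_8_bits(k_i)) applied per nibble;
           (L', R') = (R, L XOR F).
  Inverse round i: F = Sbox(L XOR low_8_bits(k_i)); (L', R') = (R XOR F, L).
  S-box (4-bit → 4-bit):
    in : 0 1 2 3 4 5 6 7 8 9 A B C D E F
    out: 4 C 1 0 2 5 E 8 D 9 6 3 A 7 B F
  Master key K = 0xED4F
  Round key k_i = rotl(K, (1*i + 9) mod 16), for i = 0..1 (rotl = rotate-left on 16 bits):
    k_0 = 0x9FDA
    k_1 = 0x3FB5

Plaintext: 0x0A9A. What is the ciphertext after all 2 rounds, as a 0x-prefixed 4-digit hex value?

s_0 = plaintext = 0x0A9A
s_1 = Round(s_0, k_0) = 0x9A2E
s_2 = Round(s_1, k_1) = 0x2E09

0x2E09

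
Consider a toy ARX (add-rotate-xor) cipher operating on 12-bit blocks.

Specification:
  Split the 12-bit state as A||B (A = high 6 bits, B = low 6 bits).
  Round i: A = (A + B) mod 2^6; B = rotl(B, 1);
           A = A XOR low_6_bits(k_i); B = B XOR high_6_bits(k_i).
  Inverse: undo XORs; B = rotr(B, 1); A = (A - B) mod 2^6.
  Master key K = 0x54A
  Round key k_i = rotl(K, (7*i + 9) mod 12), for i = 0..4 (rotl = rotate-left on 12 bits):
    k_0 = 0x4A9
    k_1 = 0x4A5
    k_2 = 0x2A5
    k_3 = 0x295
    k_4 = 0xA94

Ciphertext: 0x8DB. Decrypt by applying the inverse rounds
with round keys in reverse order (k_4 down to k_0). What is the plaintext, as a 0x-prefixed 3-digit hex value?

s_0 = ciphertext = 0x8DB
s_1 = InvRound(s_0, k_4) = 0xFF8
s_2 = InvRound(s_1, k_3) = 0x459
s_3 = InvRound(s_2, k_2) = 0x2E9
s_4 = InvRound(s_3, k_1) = 0xC7D
s_5 = InvRound(s_4, k_0) = 0x877

0x877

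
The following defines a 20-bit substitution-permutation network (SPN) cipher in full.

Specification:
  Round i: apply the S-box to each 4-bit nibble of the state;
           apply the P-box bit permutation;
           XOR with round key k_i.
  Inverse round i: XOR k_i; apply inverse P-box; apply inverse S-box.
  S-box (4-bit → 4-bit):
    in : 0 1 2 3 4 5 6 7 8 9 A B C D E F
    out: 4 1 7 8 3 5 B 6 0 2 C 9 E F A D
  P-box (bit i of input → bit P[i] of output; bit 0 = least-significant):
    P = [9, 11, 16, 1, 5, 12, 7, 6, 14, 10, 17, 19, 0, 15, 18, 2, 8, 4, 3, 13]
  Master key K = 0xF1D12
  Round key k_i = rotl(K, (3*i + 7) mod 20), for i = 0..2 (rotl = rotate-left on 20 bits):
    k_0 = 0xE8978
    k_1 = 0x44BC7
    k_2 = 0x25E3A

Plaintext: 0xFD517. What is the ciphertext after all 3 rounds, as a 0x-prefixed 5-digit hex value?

0x7C0A6

s_0 = plaintext = 0xFD517
s_1 = Round(s_0, k_0) = 0x96055
s_2 = Round(s_1, k_1) = 0x7C972
s_3 = Round(s_2, k_2) = 0x7C0A6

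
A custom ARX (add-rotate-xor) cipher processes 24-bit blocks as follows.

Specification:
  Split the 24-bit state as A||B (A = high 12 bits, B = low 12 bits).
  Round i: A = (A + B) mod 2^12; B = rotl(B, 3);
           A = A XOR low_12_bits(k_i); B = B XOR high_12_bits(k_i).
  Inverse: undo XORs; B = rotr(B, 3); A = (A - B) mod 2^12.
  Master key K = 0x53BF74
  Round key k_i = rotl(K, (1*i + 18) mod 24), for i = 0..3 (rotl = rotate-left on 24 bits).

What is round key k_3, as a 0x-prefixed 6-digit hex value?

K = 0x53BF74
k_0 = rotl(K, (1*0+18) mod 24) = rotl(K, 18) = 0xD14EFD
k_1 = rotl(K, (1*1+18) mod 24) = rotl(K, 19) = 0xA29DFB
k_2 = rotl(K, (1*2+18) mod 24) = rotl(K, 20) = 0x453BF7
k_3 = rotl(K, (1*3+18) mod 24) = rotl(K, 21) = 0x8A77EE

0x8A77EE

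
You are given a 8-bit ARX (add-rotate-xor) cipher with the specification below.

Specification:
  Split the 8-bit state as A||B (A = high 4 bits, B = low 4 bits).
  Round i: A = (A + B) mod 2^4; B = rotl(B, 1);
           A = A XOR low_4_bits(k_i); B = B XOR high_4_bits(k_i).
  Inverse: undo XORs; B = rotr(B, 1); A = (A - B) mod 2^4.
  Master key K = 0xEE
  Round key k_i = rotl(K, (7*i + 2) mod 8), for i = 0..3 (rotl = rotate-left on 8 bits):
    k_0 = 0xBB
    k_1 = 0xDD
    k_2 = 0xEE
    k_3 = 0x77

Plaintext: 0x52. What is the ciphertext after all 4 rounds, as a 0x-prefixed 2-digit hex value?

s_0 = plaintext = 0x52
s_1 = Round(s_0, k_0) = 0xCF
s_2 = Round(s_1, k_1) = 0x62
s_3 = Round(s_2, k_2) = 0x6A
s_4 = Round(s_3, k_3) = 0x72

0x72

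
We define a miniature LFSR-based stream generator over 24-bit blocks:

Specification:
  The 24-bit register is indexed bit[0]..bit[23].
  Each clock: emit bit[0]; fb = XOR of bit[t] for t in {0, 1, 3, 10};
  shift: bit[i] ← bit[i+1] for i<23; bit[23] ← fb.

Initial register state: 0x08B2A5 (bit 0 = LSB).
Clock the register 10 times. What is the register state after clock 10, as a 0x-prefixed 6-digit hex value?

0xE3C22C

reg_0 = 0x08B2A5
clock 1: out=1, reg = 0x845952
clock 2: out=0, reg = 0xC22CA9
clock 3: out=1, reg = 0xE11654
clock 4: out=0, reg = 0xF08B2A
clock 5: out=0, reg = 0x784595
clock 6: out=1, reg = 0x3C22CA
clock 7: out=0, reg = 0x1E1165
clock 8: out=1, reg = 0x8F08B2
clock 9: out=0, reg = 0xC78459
clock 10: out=1, reg = 0xE3C22C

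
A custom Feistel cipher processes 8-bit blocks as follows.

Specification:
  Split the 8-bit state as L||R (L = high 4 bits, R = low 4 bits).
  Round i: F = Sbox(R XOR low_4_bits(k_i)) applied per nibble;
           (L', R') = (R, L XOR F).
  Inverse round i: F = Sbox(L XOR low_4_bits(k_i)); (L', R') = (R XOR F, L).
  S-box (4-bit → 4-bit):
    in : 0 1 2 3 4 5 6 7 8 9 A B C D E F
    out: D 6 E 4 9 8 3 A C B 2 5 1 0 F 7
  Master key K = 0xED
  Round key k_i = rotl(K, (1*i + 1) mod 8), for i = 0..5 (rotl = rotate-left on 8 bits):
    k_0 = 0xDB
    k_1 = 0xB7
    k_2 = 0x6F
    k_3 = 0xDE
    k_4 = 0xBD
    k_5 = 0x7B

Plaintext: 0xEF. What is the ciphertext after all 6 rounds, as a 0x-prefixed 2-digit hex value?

s_0 = plaintext = 0xEF
s_1 = Round(s_0, k_0) = 0xF7
s_2 = Round(s_1, k_1) = 0x72
s_3 = Round(s_2, k_2) = 0x27
s_4 = Round(s_3, k_3) = 0x79
s_5 = Round(s_4, k_4) = 0x9E
s_6 = Round(s_5, k_5) = 0xE1

0xE1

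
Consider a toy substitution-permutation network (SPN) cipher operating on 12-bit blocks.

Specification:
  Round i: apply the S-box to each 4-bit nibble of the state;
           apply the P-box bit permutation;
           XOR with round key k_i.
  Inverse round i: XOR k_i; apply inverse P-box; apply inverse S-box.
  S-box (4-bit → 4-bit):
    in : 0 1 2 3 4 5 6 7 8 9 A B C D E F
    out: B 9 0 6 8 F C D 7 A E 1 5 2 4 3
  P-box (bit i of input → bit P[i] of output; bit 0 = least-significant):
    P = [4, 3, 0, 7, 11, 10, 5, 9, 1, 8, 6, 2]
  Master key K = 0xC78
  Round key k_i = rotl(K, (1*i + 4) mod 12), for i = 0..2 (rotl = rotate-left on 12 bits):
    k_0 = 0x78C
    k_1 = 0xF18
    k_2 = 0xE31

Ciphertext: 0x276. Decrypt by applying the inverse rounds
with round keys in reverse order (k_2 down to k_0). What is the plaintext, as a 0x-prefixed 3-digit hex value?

s_0 = ciphertext = 0x276
s_1 = InvRound(s_0, k_2) = 0x7FE
s_2 = InvRound(s_1, k_1) = 0x7C4
s_3 = InvRound(s_2, k_0) = 0xE2D

0xE2D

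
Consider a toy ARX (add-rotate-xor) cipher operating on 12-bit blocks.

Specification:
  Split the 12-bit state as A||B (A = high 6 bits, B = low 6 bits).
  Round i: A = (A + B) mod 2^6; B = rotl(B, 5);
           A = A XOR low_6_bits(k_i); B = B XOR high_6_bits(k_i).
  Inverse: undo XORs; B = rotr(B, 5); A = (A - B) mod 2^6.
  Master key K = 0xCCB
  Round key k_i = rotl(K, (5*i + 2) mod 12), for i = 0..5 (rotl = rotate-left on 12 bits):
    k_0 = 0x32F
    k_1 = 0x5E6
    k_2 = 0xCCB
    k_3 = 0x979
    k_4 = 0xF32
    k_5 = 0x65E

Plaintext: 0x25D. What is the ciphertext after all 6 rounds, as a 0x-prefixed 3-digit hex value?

s_0 = plaintext = 0x25D
s_1 = Round(s_0, k_0) = 0x262
s_2 = Round(s_1, k_1) = 0x346
s_3 = Round(s_2, k_2) = 0x630
s_4 = Round(s_3, k_3) = 0xC7D
s_5 = Round(s_4, k_4) = 0x702
s_6 = Round(s_5, k_5) = 0x018

0x018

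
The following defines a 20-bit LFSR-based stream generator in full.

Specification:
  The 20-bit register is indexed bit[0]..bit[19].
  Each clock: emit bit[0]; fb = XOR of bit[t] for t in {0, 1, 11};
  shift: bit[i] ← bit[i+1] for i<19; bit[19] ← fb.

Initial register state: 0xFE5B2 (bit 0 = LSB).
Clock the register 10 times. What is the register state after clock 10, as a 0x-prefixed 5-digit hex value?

0x25FF9

reg_0 = 0xFE5B2
clock 1: out=0, reg = 0xFF2D9
clock 2: out=1, reg = 0xFF96C
clock 3: out=0, reg = 0xFFCB6
clock 4: out=0, reg = 0x7FE5B
clock 5: out=1, reg = 0xBFF2D
clock 6: out=1, reg = 0x5FF96
clock 7: out=0, reg = 0x2FFCB
clock 8: out=1, reg = 0x97FE5
clock 9: out=1, reg = 0x4BFF2
clock 10: out=0, reg = 0x25FF9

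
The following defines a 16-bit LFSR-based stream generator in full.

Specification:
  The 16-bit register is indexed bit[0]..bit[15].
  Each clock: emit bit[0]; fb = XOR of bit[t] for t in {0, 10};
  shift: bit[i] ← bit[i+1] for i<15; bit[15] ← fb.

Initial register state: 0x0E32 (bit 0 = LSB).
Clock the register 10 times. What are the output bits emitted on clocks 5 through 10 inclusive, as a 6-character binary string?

110001

reg_0 = 0x0E32
clock 1: out=0, reg = 0x8719
clock 2: out=1, reg = 0x438C
clock 3: out=0, reg = 0x21C6
clock 4: out=0, reg = 0x10E3
clock 5: out=1, reg = 0x8871
clock 6: out=1, reg = 0xC438
clock 7: out=0, reg = 0xE21C
clock 8: out=0, reg = 0x710E
clock 9: out=0, reg = 0x3887
clock 10: out=1, reg = 0x9C43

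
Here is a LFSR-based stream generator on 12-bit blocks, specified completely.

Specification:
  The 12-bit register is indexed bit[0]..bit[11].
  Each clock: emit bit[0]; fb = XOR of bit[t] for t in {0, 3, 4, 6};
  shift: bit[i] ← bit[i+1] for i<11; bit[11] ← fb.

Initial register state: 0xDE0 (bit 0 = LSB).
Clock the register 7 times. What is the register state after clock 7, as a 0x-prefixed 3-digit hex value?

0xEBB

reg_0 = 0xDE0
clock 1: out=0, reg = 0xEF0
clock 2: out=0, reg = 0x778
clock 3: out=0, reg = 0xBBC
clock 4: out=0, reg = 0x5DE
clock 5: out=0, reg = 0xAEF
clock 6: out=1, reg = 0xD77
clock 7: out=1, reg = 0xEBB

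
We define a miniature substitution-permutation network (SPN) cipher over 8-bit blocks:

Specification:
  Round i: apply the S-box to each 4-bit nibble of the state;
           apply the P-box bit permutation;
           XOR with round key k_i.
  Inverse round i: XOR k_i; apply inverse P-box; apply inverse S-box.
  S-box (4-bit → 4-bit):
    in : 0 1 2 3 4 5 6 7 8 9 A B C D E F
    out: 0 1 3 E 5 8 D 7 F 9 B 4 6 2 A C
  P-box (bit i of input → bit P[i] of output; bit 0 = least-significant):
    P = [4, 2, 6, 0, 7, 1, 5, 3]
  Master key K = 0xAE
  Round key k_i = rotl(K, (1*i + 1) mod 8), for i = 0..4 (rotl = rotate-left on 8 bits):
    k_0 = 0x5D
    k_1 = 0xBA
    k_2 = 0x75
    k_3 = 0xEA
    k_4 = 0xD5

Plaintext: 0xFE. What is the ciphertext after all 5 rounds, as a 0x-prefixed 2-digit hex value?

s_0 = plaintext = 0xFE
s_1 = Round(s_0, k_0) = 0x70
s_2 = Round(s_1, k_1) = 0x18
s_3 = Round(s_2, k_2) = 0xA0
s_4 = Round(s_3, k_3) = 0x60
s_5 = Round(s_4, k_4) = 0x7D

0x7D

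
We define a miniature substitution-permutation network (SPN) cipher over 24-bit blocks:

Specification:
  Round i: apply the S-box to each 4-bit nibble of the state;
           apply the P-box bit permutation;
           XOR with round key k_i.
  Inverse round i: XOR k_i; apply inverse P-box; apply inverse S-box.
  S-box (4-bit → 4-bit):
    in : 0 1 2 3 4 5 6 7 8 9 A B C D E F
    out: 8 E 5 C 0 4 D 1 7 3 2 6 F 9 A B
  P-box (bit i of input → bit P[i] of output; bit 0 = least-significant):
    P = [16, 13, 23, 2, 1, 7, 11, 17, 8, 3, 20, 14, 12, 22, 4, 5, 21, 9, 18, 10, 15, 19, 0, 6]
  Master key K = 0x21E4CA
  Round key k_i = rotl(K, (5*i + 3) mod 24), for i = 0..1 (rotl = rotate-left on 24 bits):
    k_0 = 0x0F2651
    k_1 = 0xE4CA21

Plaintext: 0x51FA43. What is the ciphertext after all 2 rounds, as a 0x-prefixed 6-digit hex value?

s_0 = plaintext = 0x51FA43
s_1 = Round(s_0, k_0) = 0xCB307C
s_2 = Round(s_1, k_1) = 0x692856

0x692856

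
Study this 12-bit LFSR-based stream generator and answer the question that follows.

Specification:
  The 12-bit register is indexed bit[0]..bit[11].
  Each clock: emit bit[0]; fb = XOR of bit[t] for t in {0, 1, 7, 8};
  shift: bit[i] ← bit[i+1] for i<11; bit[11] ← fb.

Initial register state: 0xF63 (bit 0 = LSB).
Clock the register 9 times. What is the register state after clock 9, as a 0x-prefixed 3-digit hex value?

reg_0 = 0xF63
clock 1: out=1, reg = 0xFB1
clock 2: out=1, reg = 0xFD8
clock 3: out=0, reg = 0x7EC
clock 4: out=0, reg = 0x3F6
clock 5: out=0, reg = 0x9FB
clock 6: out=1, reg = 0x4FD
clock 7: out=1, reg = 0x27E
clock 8: out=0, reg = 0x93F
clock 9: out=1, reg = 0xC9F

0xC9F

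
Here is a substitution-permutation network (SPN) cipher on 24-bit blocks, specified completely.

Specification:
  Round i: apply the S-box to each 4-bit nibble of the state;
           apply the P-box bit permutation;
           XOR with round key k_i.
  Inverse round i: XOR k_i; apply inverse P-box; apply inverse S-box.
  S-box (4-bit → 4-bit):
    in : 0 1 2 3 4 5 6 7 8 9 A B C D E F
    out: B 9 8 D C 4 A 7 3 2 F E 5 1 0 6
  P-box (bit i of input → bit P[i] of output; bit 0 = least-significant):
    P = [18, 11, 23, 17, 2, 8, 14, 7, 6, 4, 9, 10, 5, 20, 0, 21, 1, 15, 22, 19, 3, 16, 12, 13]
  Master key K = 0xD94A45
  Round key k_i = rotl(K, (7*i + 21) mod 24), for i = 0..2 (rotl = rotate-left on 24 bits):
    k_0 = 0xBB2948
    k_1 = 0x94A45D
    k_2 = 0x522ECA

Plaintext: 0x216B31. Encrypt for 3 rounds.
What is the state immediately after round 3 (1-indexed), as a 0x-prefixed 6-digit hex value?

0x25727B

s_0 = plaintext = 0x216B31
s_1 = Round(s_0, k_0) = 0x854FDE
s_2 = Round(s_1, k_1) = 0xF5A640
s_3 = Round(s_2, k_2) = 0x25727B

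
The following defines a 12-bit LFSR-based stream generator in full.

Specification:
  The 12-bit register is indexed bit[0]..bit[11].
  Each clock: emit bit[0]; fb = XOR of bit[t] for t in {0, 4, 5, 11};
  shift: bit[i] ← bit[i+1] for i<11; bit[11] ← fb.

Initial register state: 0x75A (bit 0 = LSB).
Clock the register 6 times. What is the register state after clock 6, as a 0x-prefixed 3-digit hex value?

reg_0 = 0x75A
clock 1: out=0, reg = 0xBAD
clock 2: out=1, reg = 0xDD6
clock 3: out=0, reg = 0x6EB
clock 4: out=1, reg = 0x375
clock 5: out=1, reg = 0x9BA
clock 6: out=0, reg = 0xCDD

0xCDD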